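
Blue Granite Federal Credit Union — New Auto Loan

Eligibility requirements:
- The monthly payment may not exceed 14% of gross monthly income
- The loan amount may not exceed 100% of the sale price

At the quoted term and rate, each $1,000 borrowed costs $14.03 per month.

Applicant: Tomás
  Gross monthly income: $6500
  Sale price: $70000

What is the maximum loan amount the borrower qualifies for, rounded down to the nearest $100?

Payment cap: 14% × $6,500 = $910/month.
At $14.03 per $1,000, that supports 910/14.03 × 1,000 ≈ $64,861 → $64,800.
LTV cap: 100% × $70,000 = $70,000 → $70,000.
Binding constraint: payment-to-income.

$64,800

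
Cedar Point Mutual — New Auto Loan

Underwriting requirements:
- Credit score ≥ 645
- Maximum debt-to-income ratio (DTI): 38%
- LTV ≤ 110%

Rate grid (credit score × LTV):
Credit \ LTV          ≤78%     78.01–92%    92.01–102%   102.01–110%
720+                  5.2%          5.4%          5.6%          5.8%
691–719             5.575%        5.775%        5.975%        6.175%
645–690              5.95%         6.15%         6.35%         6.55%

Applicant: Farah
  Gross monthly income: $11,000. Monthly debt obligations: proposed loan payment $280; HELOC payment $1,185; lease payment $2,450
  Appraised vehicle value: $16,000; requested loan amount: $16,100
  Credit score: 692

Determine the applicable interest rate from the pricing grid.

Credit score 692 ≥ 645; Total monthly debts = (280 + 1,185 + 2,450) = 3,915. Debt-to-income = 3,915/11,000 = 35.6% — meets 38% limit
Loan-to-value = 16,100/16,000 = 100.6% — pass (110% max)
Row: 692 falls in 691–719. Column: 100.6% falls in 92.01–102%. Rate = 5.975%.

5.975%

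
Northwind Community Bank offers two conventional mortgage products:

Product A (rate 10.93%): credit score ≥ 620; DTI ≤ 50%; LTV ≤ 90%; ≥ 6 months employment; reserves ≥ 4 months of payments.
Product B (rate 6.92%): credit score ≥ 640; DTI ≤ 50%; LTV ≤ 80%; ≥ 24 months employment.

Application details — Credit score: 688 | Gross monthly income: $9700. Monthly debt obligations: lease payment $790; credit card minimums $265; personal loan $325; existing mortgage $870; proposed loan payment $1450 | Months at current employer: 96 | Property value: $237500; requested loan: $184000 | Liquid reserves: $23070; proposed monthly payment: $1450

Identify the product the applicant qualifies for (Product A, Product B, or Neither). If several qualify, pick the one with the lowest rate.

Product B

Total debts = (790 + 265 + 325 + 870 + 1,450) = 3,700; DTI = 3,700/9,700 = 38.1%.
LTV = 184,000/237,500 = 77.5%.
Reserves = 23,070/1,450 = 15.9 months.
Product A: score 688 ≥ 620; DTI 38.1% ≤ 50%; LTV 77.5% ≤ 90%; employment 96 ≥ 6 mo; reserves 15.9 ≥ 4 mo → qualifies.
Product B: score 688 ≥ 640; DTI 38.1% ≤ 50%; LTV 77.5% ≤ 80%; employment 96 ≥ 24 mo → qualifies.
Qualifying: Product A, Product B. Lowest rate is 6.92% → Product B.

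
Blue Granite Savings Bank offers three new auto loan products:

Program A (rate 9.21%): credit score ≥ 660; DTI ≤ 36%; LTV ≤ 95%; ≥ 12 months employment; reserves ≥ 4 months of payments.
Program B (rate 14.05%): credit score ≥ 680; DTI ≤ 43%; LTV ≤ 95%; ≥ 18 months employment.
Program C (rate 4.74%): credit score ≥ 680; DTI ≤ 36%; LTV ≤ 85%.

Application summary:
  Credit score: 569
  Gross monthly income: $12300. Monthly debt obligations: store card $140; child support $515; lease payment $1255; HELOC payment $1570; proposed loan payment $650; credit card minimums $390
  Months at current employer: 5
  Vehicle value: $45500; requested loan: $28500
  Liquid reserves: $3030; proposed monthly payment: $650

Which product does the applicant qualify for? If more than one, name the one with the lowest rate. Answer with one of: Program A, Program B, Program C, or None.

None

Total debts = (140 + 515 + 1,255 + 1,570 + 650 + 390) = 4,520; DTI = 4,520/12,300 = 36.7%.
LTV = 28,500/45,500 = 62.6%.
Reserves = 3,030/650 = 4.7 months.
Program A: score 569 < 660; DTI 36.7% > 36%; LTV 62.6% ≤ 95%; employment 5 < 12 mo; reserves 4.7 ≥ 4 mo → does not qualify.
Program B: score 569 < 680; DTI 36.7% ≤ 43%; LTV 62.6% ≤ 95%; employment 5 < 18 mo → does not qualify.
Program C: score 569 < 680; DTI 36.7% > 36%; LTV 62.6% ≤ 85% → does not qualify.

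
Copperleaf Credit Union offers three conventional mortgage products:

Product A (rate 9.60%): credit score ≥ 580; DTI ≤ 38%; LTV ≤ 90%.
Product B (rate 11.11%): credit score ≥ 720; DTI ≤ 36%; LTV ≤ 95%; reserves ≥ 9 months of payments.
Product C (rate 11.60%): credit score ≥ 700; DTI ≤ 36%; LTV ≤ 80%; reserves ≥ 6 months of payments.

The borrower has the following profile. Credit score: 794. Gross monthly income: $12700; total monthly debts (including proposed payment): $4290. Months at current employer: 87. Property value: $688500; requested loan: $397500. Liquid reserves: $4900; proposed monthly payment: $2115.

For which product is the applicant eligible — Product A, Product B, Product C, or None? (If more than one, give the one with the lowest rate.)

DTI = 4,290/12,700 = 33.8%.
LTV = 397,500/688,500 = 57.7%.
Reserves = 4,900/2,115 = 2.3 months.
Product A: score 794 ≥ 580; DTI 33.8% ≤ 38%; LTV 57.7% ≤ 90% → qualifies.
Product B: score 794 ≥ 720; DTI 33.8% ≤ 36%; LTV 57.7% ≤ 95%; reserves 2.3 < 9 mo → does not qualify.
Product C: score 794 ≥ 700; DTI 33.8% ≤ 36%; LTV 57.7% ≤ 80%; reserves 2.3 < 6 mo → does not qualify.

Product A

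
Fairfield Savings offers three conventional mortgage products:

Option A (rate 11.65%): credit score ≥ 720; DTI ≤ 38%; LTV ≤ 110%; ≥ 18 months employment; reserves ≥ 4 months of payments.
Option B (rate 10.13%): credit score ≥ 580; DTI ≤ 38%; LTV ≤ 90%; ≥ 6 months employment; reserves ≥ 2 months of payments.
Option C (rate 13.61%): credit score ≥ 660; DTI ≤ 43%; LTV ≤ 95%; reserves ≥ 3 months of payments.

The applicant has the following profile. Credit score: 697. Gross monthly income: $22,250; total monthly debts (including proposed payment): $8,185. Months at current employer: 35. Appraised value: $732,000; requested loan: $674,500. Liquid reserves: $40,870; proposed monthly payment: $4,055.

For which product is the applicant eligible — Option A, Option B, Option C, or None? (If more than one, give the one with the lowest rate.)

DTI = 8,185/22,250 = 36.8%.
LTV = 674,500/732,000 = 92.1%.
Reserves = 40,870/4,055 = 10.1 months.
Option A: score 697 < 720; DTI 36.8% ≤ 38%; LTV 92.1% ≤ 110%; employment 35 ≥ 18 mo; reserves 10.1 ≥ 4 mo → does not qualify.
Option B: score 697 ≥ 580; DTI 36.8% ≤ 38%; LTV 92.1% > 90%; employment 35 ≥ 6 mo; reserves 10.1 ≥ 2 mo → does not qualify.
Option C: score 697 ≥ 660; DTI 36.8% ≤ 43%; LTV 92.1% ≤ 95%; reserves 10.1 ≥ 3 mo → qualifies.

Option C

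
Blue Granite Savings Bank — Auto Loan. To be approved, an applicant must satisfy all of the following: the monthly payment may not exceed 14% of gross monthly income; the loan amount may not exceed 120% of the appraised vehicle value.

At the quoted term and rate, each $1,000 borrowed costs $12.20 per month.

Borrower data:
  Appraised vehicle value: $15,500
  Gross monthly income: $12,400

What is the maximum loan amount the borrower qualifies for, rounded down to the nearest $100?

$18,600

Payment cap: 14% × $12,400 = $1,736/month.
At $12.20 per $1,000, that supports 1,736/12.20 × 1,000 ≈ $142,295 → $142,200.
LTV cap: 120% × $15,500 = $18,600 → $18,600.
Binding constraint: loan-to-value.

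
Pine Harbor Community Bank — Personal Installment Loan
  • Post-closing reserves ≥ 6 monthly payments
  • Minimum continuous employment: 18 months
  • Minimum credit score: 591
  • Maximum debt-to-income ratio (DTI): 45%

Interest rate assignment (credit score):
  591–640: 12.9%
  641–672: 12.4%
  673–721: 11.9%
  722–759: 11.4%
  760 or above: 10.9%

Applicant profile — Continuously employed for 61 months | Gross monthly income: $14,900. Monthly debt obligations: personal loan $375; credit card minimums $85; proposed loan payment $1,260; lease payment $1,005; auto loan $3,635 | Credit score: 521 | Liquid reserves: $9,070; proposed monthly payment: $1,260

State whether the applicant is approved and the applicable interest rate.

Denied

Credit score 521 < 591 (below minimum)
Total monthly debts = (375 + 85 + 1,260 + 1,005 + 3,635) = 6,360. DTI: 6,360 ÷ 14,900 = 42.7%, within the 45% cap
Reserves: 9,070 ÷ 1,260 = 7.2 months (meets 6-month minimum)
Employment 61 ≥ 18 months
Not all requirements met → denied.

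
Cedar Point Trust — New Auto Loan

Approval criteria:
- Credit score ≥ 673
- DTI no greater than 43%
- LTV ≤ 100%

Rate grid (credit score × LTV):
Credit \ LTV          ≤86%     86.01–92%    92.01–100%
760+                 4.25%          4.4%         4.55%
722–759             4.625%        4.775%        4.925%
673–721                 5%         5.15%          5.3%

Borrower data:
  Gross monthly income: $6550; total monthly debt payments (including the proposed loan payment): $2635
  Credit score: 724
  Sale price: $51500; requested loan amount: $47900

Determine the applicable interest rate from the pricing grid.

Credit score 724 ≥ 673; DTI = 2,635/6,550 = 40.2% ≤ 43%
Loan-to-value = 47,900/51,500 = 93% — pass (100% max)
Score 724 is in the 722–759 band; LTV 93% is in the 92.01–100% band → 4.925%.

4.925%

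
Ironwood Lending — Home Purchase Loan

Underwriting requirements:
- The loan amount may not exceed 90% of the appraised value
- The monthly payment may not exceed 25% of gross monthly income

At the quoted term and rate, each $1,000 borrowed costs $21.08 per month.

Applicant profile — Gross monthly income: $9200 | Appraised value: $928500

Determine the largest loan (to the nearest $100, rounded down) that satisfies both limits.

$109,100

Payment cap: 25% × $9,200 = $2,300/month.
At $21.08 per $1,000, that supports 2,300/21.08 × 1,000 ≈ $109,108 → $109,100.
LTV cap: 90% × $928,500 = $835,650 → $835,600.
Binding constraint: payment-to-income.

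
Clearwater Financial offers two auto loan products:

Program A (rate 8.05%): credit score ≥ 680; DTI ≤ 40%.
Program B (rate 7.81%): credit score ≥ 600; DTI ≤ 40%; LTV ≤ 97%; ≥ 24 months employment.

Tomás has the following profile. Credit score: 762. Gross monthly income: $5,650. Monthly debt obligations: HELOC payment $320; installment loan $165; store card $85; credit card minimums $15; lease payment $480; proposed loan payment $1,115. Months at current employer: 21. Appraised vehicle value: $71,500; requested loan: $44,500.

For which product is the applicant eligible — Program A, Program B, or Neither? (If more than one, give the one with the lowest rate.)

Total debts = (320 + 165 + 85 + 15 + 480 + 1,115) = 2,180; DTI = 2,180/5,650 = 38.6%.
LTV = 44,500/71,500 = 62.2%.
Program A: score 762 ≥ 680; DTI 38.6% ≤ 40% → qualifies.
Program B: score 762 ≥ 600; DTI 38.6% ≤ 40%; LTV 62.2% ≤ 97%; employment 21 < 24 mo → does not qualify.

Program A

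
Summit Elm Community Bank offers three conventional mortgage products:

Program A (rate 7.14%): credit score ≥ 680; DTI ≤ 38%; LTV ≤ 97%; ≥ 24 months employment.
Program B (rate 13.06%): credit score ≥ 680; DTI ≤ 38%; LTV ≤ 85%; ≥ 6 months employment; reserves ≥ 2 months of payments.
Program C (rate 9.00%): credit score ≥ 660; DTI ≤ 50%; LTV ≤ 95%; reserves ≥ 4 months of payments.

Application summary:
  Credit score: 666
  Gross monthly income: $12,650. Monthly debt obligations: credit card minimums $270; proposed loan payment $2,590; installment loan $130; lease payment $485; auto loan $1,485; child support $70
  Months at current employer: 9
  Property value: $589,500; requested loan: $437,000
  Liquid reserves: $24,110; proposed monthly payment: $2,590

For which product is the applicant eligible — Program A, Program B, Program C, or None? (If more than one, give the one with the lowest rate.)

Program C

Total debts = (270 + 2,590 + 130 + 485 + 1,485 + 70) = 5,030; DTI = 5,030/12,650 = 39.8%.
LTV = 437,000/589,500 = 74.1%.
Reserves = 24,110/2,590 = 9.3 months.
Program A: score 666 < 680; DTI 39.8% > 38%; LTV 74.1% ≤ 97%; employment 9 < 24 mo → does not qualify.
Program B: score 666 < 680; DTI 39.8% > 38%; LTV 74.1% ≤ 85%; employment 9 ≥ 6 mo; reserves 9.3 ≥ 2 mo → does not qualify.
Program C: score 666 ≥ 660; DTI 39.8% ≤ 50%; LTV 74.1% ≤ 95%; reserves 9.3 ≥ 4 mo → qualifies.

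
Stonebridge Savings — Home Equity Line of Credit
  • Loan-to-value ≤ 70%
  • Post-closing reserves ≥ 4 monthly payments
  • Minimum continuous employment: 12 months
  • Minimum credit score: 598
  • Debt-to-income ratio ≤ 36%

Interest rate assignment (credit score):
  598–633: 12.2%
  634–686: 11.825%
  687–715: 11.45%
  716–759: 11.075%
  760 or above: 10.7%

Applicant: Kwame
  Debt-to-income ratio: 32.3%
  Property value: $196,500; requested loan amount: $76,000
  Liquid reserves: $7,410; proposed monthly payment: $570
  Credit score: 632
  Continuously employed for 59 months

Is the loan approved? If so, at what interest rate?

Credit score 632 ≥ 598 (meets minimum)
Reserves: 7,410 ÷ 570 = 13.0 months (meets 4-month minimum)
DTI 32.3% ≤ 36%
Employment 59 ≥ 12 months
LTV: 76,000 ÷ 196,500 = 38.7%, within 70% cap
All requirements met. Score 632 falls in the 598–633 tier → 12.2%.

Approved at 12.2%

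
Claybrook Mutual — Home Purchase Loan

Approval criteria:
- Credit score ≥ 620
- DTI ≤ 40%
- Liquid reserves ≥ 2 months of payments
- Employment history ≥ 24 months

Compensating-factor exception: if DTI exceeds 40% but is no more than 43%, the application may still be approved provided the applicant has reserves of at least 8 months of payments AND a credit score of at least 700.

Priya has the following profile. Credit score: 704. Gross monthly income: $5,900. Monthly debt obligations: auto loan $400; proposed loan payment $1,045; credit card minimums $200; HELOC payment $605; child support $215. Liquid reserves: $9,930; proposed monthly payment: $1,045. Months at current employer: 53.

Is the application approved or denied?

Credit score 704 ≥ 620 (meets base)
Total debts = (400 + 1,045 + 200 + 605 + 215) = 2,465. DTI = 2,465/5,900 = 41.8% > 40% — standard DTI limit exceeded.
Liquid reserves cover 9,930/1,045 = 9.5 months — ≥ 2 required
Employment 53 ≥ 24 months
41.8% falls in the override range (40%–43%), so the compensating-factor test applies.
Override check — reserves: 9.5 mo (ok); score: 704 (ok).
Both compensating conditions met → exception applies.

Approved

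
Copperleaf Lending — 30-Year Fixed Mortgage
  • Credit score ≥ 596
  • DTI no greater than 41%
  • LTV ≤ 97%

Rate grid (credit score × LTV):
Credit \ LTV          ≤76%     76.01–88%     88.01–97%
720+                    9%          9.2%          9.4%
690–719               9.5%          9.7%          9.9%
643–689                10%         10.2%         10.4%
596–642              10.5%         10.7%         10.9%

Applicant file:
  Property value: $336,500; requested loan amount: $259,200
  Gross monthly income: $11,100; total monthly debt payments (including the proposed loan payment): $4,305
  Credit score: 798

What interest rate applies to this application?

9.2%

Credit score 798 ≥ 596; DTI = 4,305/11,100 = 38.8% ≤ 41%
Loan-to-value = 259,200/336,500 = 77% — pass (97% max)
Credit 798 → row 720+; LTV 77% → column 76.01–88%. Grid cell → 9.2%.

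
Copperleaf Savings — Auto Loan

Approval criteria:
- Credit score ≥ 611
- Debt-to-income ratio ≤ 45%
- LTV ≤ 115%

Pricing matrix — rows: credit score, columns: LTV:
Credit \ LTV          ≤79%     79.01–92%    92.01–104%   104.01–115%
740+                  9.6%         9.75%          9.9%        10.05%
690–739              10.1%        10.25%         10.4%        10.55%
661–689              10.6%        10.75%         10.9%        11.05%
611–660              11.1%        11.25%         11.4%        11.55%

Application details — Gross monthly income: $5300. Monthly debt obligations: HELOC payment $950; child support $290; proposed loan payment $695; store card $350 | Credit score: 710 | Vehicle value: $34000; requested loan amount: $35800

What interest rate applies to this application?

Credit score 710 ≥ 611; Total monthly debts = (950 + 290 + 695 + 350) = 2,285. DTI: 2,285 ÷ 5,300 = 43.1%, within the 45% cap
LTV: 35,800 ÷ 34,000 = 105.3%, within 115% cap
Row: 710 falls in 690–739. Column: 105.3% falls in 104.01–115%. Rate = 10.55%.

10.55%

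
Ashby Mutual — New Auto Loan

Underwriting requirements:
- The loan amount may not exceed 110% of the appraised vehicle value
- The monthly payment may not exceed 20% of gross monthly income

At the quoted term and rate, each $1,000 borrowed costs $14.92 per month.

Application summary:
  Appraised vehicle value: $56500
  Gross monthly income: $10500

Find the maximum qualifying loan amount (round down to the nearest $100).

Payment cap: 20% × $10,500 = $2,100/month.
At $14.92 per $1,000, that supports 2,100/14.92 × 1,000 ≈ $140,750 → $140,700.
LTV cap: 110% × $56,500 = $62,150 → $62,100.
Binding constraint: loan-to-value.

$62,100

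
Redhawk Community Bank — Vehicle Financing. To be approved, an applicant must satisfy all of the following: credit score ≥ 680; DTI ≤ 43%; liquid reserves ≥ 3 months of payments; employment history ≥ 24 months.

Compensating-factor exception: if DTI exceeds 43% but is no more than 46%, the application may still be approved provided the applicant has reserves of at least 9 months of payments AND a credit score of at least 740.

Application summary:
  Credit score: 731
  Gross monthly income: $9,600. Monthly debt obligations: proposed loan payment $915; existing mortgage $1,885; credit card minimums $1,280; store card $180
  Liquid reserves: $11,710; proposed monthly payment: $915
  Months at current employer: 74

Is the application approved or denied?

Denied

Credit score 731 ≥ 680 (meets base)
Total debts = (915 + 1,885 + 1,280 + 180) = 4,260. DTI = 4,260/9,600 = 44.4% > 43% — standard DTI limit exceeded.
Reserves: 11,710 ÷ 915 = 12.8 months (meets 3-month minimum)
Employment 74 ≥ 24 months
DTI 44.4% is within the 43%–46% exception band; checking compensating factors.
Reserves 12.8 ≥ 9 months; credit score 731 < 740.
Compensating-factor requirement not fully met.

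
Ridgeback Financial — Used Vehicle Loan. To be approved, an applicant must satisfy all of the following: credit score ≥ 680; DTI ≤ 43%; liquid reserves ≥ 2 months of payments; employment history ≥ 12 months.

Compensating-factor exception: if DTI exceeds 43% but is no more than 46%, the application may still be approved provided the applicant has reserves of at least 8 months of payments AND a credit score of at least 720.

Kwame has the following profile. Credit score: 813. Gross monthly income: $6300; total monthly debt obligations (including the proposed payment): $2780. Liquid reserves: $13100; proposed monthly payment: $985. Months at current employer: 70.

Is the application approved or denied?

Credit score 813 ≥ 680 (meets base)
DTI: 2,780 ÷ 6,300 = 44.1%, over the 43% base limit.
Reserves = 13,100/985 = 13.3 months ≥ 2
Employment 70 ≥ 12 months
DTI 44.1% is within the 43%–46% exception band; checking compensating factors.
Reserves 13.3 ≥ 8 months; credit score 813 ≥ 720.
Both override conditions satisfied; DTI exception granted.

Approved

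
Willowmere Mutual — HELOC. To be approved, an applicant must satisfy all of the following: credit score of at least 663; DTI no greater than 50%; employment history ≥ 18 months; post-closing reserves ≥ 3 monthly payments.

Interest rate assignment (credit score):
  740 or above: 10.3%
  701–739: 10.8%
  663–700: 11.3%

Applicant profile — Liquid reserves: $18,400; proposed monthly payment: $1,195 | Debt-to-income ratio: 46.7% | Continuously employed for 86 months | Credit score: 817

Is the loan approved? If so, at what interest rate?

Approved at 10.3%

Credit score 817 ≥ 663 (meets minimum)
Employment 86 ≥ 18 months
Debt-to-income 46.7% vs 50% cap — pass
Reserves: 18,400 ÷ 1,195 = 15.4 months (meets 3-month minimum)
All requirements met. Score 817 falls in the 740 or above tier → 10.3%.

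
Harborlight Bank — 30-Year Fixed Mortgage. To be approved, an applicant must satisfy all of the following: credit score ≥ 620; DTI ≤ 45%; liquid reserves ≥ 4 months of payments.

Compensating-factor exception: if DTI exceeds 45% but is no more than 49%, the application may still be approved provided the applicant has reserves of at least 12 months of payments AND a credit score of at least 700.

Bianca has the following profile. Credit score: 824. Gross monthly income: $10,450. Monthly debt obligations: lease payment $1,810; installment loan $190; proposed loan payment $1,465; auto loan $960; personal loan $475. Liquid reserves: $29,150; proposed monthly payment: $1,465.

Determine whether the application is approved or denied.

Approved

Credit score 824 ≥ 620 (meets base)
Total debts = (1,810 + 190 + 1,465 + 960 + 475) = 4,900. DTI = 4,900/10,450 = 46.9% > 45% — standard DTI limit exceeded.
Reserves: 29,150 ÷ 1,465 = 19.9 months (meets 4-month minimum)
DTI 46.9% is within the 45%–49% exception band; checking compensating factors.
Override check — reserves: 19.9 mo (ok); score: 824 (ok).
Both override conditions satisfied; DTI exception granted.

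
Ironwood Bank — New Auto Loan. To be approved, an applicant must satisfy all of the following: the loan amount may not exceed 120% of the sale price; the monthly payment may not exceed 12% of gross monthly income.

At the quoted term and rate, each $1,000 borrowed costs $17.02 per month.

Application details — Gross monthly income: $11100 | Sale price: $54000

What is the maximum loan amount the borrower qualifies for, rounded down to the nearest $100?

Payment cap: 12% × $11,100 = $1,332/month.
At $17.02 per $1,000, that supports 1,332/17.02 × 1,000 ≈ $78,260 → $78,200.
LTV cap: 120% × $54,000 = $64,800 → $64,800.
Binding constraint: loan-to-value.

$64,800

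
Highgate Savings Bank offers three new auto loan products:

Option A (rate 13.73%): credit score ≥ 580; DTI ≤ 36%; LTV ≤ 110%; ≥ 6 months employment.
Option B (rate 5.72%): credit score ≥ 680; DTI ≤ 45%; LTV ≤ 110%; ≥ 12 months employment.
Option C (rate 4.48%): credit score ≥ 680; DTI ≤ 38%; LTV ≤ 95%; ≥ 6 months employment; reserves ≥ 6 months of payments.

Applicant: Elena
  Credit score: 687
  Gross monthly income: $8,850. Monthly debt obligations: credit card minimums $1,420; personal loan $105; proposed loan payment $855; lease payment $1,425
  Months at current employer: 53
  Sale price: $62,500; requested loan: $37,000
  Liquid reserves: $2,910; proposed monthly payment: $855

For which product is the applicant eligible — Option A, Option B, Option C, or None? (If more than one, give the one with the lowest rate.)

Option B

Total debts = (1,420 + 105 + 855 + 1,425) = 3,805; DTI = 3,805/8,850 = 43%.
LTV = 37,000/62,500 = 59.2%.
Reserves = 2,910/855 = 3.4 months.
Option A: score 687 ≥ 580; DTI 43% > 36%; LTV 59.2% ≤ 110%; employment 53 ≥ 6 mo → does not qualify.
Option B: score 687 ≥ 680; DTI 43% ≤ 45%; LTV 59.2% ≤ 110%; employment 53 ≥ 12 mo → qualifies.
Option C: score 687 ≥ 680; DTI 43% > 38%; LTV 59.2% ≤ 95%; employment 53 ≥ 6 mo; reserves 3.4 < 6 mo → does not qualify.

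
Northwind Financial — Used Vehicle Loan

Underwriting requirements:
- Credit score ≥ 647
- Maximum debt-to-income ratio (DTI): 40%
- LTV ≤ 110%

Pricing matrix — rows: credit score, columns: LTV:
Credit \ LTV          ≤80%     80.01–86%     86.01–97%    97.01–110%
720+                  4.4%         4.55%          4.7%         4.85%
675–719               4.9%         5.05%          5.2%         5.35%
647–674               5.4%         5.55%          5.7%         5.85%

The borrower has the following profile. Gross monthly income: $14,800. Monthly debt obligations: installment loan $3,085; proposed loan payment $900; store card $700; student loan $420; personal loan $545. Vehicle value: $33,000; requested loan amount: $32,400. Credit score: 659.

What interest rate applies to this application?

5.85%

Credit score 659 ≥ 647; Total monthly debts = (3,085 + 900 + 700 + 420 + 545) = 5,650. DTI: 5,650 ÷ 14,800 = 38.2%, within the 40% cap
LTV = 32,400/33,000 = 98.2% ≤ 110%
Credit 659 → row 647–674; LTV 98.2% → column 97.01–110%. Grid cell → 5.85%.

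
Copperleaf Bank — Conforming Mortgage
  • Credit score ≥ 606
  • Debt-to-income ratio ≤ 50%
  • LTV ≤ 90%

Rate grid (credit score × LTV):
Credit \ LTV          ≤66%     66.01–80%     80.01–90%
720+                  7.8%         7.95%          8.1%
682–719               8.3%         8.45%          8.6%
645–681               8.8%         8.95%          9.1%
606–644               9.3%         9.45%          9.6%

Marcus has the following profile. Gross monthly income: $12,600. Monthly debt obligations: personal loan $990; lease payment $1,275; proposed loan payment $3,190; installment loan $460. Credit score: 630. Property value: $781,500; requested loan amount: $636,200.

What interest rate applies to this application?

9.6%

Credit score 630 ≥ 606; Total monthly debts = (990 + 1,275 + 3,190 + 460) = 5,915. Debt-to-income = 5,915/12,600 = 46.9% — meets 50% limit
LTV = 636,200/781,500 = 81.4% ≤ 90%
Score 630 is in the 606–644 band; LTV 81.4% is in the 80.01–90% band → 9.6%.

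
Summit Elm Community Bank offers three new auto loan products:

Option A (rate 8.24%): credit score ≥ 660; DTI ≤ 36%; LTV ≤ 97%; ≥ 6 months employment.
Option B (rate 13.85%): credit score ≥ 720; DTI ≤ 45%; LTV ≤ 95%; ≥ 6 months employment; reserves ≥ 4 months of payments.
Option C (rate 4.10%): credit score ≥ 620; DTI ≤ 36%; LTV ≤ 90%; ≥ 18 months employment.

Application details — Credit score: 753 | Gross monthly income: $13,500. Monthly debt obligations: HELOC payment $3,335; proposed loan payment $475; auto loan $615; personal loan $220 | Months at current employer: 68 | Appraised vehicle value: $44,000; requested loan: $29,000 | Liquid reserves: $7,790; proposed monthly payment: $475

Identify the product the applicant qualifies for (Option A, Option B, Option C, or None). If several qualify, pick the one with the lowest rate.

Option C

Total debts = (3,335 + 475 + 615 + 220) = 4,645; DTI = 4,645/13,500 = 34.4%.
LTV = 29,000/44,000 = 65.9%.
Reserves = 7,790/475 = 16.4 months.
Option A: score 753 ≥ 660; DTI 34.4% ≤ 36%; LTV 65.9% ≤ 97%; employment 68 ≥ 6 mo → qualifies.
Option B: score 753 ≥ 720; DTI 34.4% ≤ 45%; LTV 65.9% ≤ 95%; employment 68 ≥ 6 mo; reserves 16.4 ≥ 4 mo → qualifies.
Option C: score 753 ≥ 620; DTI 34.4% ≤ 36%; LTV 65.9% ≤ 90%; employment 68 ≥ 18 mo → qualifies.
Qualifying: Option A, Option B, Option C. Lowest rate is 4.10% → Option C.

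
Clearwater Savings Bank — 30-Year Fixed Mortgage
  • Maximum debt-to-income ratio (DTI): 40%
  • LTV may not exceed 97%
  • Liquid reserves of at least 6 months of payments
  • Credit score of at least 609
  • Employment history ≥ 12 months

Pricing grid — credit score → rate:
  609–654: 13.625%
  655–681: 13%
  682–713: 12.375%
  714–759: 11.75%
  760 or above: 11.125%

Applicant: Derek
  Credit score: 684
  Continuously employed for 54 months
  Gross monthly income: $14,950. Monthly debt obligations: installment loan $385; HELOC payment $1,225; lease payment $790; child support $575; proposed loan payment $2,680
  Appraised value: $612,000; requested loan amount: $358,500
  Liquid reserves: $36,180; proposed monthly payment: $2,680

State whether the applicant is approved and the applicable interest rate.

Credit score 684 ≥ 609 (meets minimum)
Liquid reserves cover 36,180/2,680 = 13.5 months — ≥ 6 required
Loan-to-value = 358,500/612,000 = 58.6% — pass (97% max)
Total monthly debts = (385 + 1,225 + 790 + 575 + 2,680) = 5,655. Debt-to-income = 5,655/14,950 = 37.8% — meets 40% limit
Employment 54 ≥ 12 months
All requirements met. Score 684 falls in the 682–713 tier → 12.375%.

Approved at 12.375%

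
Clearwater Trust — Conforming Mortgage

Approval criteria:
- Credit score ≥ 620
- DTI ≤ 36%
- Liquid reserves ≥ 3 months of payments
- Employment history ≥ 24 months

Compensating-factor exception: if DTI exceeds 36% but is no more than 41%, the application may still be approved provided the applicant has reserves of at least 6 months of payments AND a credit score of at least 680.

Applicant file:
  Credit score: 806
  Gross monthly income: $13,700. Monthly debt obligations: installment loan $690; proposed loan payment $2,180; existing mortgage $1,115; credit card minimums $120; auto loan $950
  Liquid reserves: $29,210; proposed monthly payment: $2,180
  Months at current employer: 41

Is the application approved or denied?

Credit score 806 ≥ 620 (meets base)
Total debts = (690 + 2,180 + 1,115 + 120 + 950) = 5,055. DTI: 5,055 ÷ 13,700 = 36.9%, over the 36% base limit.
Reserves: 29,210 ÷ 2,180 = 13.4 months (meets 3-month minimum)
Employment 41 ≥ 24 months
36.9% falls in the override range (36%–41%), so the compensating-factor test applies.
Reserves 13.4 ≥ 6 months; credit score 806 ≥ 680.
Both override conditions satisfied; DTI exception granted.

Approved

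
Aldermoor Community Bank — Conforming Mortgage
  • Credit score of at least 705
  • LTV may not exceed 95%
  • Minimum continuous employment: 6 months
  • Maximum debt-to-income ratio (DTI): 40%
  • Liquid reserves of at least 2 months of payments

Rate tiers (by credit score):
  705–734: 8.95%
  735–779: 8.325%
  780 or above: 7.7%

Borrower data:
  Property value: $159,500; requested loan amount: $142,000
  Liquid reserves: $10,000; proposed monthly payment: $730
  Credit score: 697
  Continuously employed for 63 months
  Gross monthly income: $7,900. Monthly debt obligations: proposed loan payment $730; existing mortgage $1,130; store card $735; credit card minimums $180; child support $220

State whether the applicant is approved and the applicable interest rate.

Credit score 697 < 705 (below minimum)
Total monthly debts = (730 + 1,130 + 735 + 180 + 220) = 2,995. DTI: 2,995 ÷ 7,900 = 37.9%, within the 40% cap
LTV = 142,000/159,500 = 89% ≤ 95%
Employment 63 ≥ 6 months
Liquid reserves cover 10,000/730 = 13.7 months — ≥ 2 required
Not all requirements met → denied.

Denied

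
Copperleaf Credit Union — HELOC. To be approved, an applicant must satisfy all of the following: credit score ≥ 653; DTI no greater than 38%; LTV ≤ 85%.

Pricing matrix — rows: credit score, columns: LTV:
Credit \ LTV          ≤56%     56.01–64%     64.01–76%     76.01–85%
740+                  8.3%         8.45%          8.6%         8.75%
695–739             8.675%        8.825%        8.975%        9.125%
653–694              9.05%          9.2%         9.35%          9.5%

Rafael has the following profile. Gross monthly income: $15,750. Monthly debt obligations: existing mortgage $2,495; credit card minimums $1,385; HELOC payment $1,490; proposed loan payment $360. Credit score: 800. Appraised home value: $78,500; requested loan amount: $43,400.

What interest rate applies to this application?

Credit score 800 ≥ 653; Total monthly debts = (2,495 + 1,385 + 1,490 + 360) = 5,730. DTI = 5,730/15,750 = 36.4% ≤ 38%
Loan-to-value = 43,400/78,500 = 55.3% — pass (85% max)
Score 800 is in the 740+ band; LTV 55.3% is in the ≤56% band → 8.3%.

8.3%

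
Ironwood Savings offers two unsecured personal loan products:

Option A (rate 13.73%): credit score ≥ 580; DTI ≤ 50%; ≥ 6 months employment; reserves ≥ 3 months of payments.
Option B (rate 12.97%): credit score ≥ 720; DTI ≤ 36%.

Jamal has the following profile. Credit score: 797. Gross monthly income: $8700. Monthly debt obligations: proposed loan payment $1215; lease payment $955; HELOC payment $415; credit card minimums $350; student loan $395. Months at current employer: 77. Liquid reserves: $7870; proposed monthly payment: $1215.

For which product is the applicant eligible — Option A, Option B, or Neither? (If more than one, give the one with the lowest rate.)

Option A

Total debts = (1,215 + 955 + 415 + 350 + 395) = 3,330; DTI = 3,330/8,700 = 38.3%.
Reserves = 7,870/1,215 = 6.5 months.
Option A: score 797 ≥ 580; DTI 38.3% ≤ 50%; employment 77 ≥ 6 mo; reserves 6.5 ≥ 3 mo → qualifies.
Option B: score 797 ≥ 720; DTI 38.3% > 36% → does not qualify.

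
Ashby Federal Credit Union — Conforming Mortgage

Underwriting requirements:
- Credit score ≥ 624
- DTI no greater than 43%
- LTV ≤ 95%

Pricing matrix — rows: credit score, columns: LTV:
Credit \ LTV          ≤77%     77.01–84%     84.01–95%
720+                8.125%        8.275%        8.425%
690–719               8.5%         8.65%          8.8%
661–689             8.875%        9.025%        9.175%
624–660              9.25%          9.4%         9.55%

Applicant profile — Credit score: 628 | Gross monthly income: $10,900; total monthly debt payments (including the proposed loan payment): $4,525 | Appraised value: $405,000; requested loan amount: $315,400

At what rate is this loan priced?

Credit score 628 ≥ 624; Debt-to-income = 4,525/10,900 = 41.5% — meets 43% limit
Loan-to-value = 315,400/405,000 = 77.9% — pass (95% max)
Row: 628 falls in 624–660. Column: 77.9% falls in 77.01–84%. Rate = 9.4%.

9.4%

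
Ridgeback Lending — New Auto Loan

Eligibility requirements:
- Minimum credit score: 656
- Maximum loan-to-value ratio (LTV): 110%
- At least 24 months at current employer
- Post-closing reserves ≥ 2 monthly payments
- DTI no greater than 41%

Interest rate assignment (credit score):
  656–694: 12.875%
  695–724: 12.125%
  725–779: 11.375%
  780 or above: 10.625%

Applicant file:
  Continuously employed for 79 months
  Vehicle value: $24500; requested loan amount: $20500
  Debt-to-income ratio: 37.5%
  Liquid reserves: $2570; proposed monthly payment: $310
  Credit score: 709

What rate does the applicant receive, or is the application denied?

Approved at 12.125%

Credit score 709 ≥ 656 (meets minimum)
Debt-to-income 37.5% vs 41% cap — pass
Reserves = 2,570/310 = 8.3 months ≥ 2
LTV: 20,500 ÷ 24,500 = 83.7%, within 110% cap
Employment 79 ≥ 24 months
All requirements met. Score 709 falls in the 695–724 tier → 12.125%.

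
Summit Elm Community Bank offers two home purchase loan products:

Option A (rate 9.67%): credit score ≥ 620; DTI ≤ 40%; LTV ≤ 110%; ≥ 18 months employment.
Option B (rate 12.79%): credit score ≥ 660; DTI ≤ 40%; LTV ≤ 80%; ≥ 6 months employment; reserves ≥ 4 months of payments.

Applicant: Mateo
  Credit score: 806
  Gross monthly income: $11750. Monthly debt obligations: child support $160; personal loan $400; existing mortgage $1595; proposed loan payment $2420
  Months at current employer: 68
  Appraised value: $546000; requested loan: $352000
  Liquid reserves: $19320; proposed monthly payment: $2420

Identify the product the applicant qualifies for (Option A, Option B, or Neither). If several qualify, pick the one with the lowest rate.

Total debts = (160 + 400 + 1,595 + 2,420) = 4,575; DTI = 4,575/11,750 = 38.9%.
LTV = 352,000/546,000 = 64.5%.
Reserves = 19,320/2,420 = 8.0 months.
Option A: score 806 ≥ 620; DTI 38.9% ≤ 40%; LTV 64.5% ≤ 110%; employment 68 ≥ 18 mo → qualifies.
Option B: score 806 ≥ 660; DTI 38.9% ≤ 40%; LTV 64.5% ≤ 80%; employment 68 ≥ 6 mo; reserves 8.0 ≥ 4 mo → qualifies.
Qualifying: Option A, Option B. Lowest rate is 9.67% → Option A.

Option A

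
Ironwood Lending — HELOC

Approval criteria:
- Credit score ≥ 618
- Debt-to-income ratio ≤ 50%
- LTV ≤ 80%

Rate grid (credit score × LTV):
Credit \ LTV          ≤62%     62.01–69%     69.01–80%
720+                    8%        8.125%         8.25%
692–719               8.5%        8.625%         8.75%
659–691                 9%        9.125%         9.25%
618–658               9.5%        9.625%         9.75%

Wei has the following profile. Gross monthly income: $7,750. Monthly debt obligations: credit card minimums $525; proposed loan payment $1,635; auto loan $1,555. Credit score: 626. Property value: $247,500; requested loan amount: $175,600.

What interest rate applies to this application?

9.75%

Credit score 626 ≥ 618; Total monthly debts = (525 + 1,635 + 1,555) = 3,715. DTI = 3,715/7,750 = 47.9% ≤ 50%
Loan-to-value = 175,600/247,500 = 70.9% — pass (80% max)
Score 626 is in the 618–658 band; LTV 70.9% is in the 69.01–80% band → 9.75%.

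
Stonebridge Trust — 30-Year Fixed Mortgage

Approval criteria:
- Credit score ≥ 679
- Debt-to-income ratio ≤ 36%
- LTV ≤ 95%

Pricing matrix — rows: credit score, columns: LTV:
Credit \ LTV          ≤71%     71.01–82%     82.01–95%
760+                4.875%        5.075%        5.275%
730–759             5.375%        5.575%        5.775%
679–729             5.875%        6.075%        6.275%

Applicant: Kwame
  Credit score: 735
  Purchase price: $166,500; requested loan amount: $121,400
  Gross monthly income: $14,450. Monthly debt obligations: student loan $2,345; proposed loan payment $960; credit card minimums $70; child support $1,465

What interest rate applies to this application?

Credit score 735 ≥ 679; Total monthly debts = (2,345 + 960 + 70 + 1,465) = 4,840. DTI: 4,840 ÷ 14,450 = 33.5%, within the 36% cap
LTV = 121,400/166,500 = 72.9% ≤ 95%
Row: 735 falls in 730–759. Column: 72.9% falls in 71.01–82%. Rate = 5.575%.

5.575%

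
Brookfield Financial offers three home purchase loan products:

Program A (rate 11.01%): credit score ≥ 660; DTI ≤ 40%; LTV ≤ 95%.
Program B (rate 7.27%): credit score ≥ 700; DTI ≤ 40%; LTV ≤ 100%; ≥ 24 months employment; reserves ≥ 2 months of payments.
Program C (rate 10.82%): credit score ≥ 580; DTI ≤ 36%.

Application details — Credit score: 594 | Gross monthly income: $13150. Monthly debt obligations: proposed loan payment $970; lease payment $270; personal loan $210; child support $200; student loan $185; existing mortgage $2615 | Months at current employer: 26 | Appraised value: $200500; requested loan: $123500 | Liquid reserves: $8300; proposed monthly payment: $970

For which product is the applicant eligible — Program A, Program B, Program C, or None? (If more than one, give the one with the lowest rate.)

Total debts = (970 + 270 + 210 + 200 + 185 + 2,615) = 4,450; DTI = 4,450/13,150 = 33.8%.
LTV = 123,500/200,500 = 61.6%.
Reserves = 8,300/970 = 8.6 months.
Program A: score 594 < 660; DTI 33.8% ≤ 40%; LTV 61.6% ≤ 95% → does not qualify.
Program B: score 594 < 700; DTI 33.8% ≤ 40%; LTV 61.6% ≤ 100%; employment 26 ≥ 24 mo; reserves 8.6 ≥ 2 mo → does not qualify.
Program C: score 594 ≥ 580; DTI 33.8% ≤ 36% → qualifies.

Program C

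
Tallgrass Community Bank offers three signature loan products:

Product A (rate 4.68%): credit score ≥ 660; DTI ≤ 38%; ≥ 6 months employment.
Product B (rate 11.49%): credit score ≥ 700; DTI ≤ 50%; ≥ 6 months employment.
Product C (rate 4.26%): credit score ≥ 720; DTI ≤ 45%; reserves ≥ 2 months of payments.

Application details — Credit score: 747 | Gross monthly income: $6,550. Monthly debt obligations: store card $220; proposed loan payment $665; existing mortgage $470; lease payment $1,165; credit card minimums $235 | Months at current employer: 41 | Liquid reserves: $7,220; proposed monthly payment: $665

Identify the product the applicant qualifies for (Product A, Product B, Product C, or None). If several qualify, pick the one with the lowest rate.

Total debts = (220 + 665 + 470 + 1,165 + 235) = 2,755; DTI = 2,755/6,550 = 42.1%.
Reserves = 7,220/665 = 10.9 months.
Product A: score 747 ≥ 660; DTI 42.1% > 38%; employment 41 ≥ 6 mo → does not qualify.
Product B: score 747 ≥ 700; DTI 42.1% ≤ 50%; employment 41 ≥ 6 mo → qualifies.
Product C: score 747 ≥ 720; DTI 42.1% ≤ 45%; reserves 10.9 ≥ 2 mo → qualifies.
Qualifying: Product B, Product C. Lowest rate is 4.26% → Product C.

Product C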